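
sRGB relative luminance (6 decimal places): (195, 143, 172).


Linearize each channel (sRGB transfer function): c = v/255; c_lin = c/12.92 if c ≤ 0.04045, else ((c+0.055)/1.055)^2.4
  R: 195/255 ≈ 0.764706 > 0.04045 → ((0.764706+0.055)/1.055)^2.4 ≈ 0.545724
  G: 143/255 ≈ 0.560784 > 0.04045 → ((0.560784+0.055)/1.055)^2.4 ≈ 0.274677
  B: 172/255 ≈ 0.674510 > 0.04045 → ((0.674510+0.055)/1.055)^2.4 ≈ 0.412543
R_lin = 0.545724, G_lin = 0.274677, B_lin = 0.412543
L = 0.2126×R + 0.7152×G + 0.0722×B
L = 0.2126×0.545724 + 0.7152×0.274677 + 0.0722×0.412543
L ≈ 0.342256


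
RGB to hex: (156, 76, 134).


R = 156 → 9C (hex)
G = 76 → 4C (hex)
B = 134 → 86 (hex)
Hex = #9C4C86


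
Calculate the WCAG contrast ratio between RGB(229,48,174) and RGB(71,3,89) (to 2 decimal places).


Linearize each sRGB channel c=v/255: c/12.92 if c ≤ 0.04045 else ((c+0.055)/1.055)^2.4
L = 0.2126×R_lin + 0.7152×G_lin + 0.0722×B_lin
Color 1 (229,48,174):
  R=229: 229/255≈0.8980 > 0.04045 → ((0.8980+0.055)/1.055)^2.4 ≈ 0.78354
  G=48: 48/255≈0.1882 > 0.04045 → ((0.1882+0.055)/1.055)^2.4 ≈ 0.02956
  B=174: 174/255≈0.6824 > 0.04045 → ((0.6824+0.055)/1.055)^2.4 ≈ 0.42327
  L1 = 0.2126×0.78354 + 0.7152×0.02956 + 0.0722×0.42327 ≈ 0.21828
Color 2 (71,3,89):
  R=71: 71/255≈0.2784 > 0.04045 → ((0.2784+0.055)/1.055)^2.4 ≈ 0.06301
  G=3: 3/255≈0.0118 ≤ 0.04045 → 0.0118/12.92 ≈ 0.00091
  B=89: 89/255≈0.3490 > 0.04045 → ((0.3490+0.055)/1.055)^2.4 ≈ 0.09990
  L2 = 0.2126×0.06301 + 0.7152×0.00091 + 0.0722×0.09990 ≈ 0.02126
Lighter = 0.21828, Darker = 0.02126
Ratio = (L_lighter + 0.05) / (L_darker + 0.05)
Ratio = (0.21828 + 0.05) / (0.02126 + 0.05) = 0.26828 / 0.07126 ≈ 3.7648
Ratio ≈ 3.76:1


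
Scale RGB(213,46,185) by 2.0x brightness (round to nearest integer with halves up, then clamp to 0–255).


Multiply each channel by 2.0, round half up, clamp to [0, 255]
R: 213×2.0 = 426 → clamp → 255
G: 46×2.0 = 92
B: 185×2.0 = 370 → clamp → 255
= RGB(255, 92, 255)


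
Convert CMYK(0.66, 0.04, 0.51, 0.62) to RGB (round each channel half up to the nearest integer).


R = 255 × (1-C) × (1-K) = 255 × 0.34 × 0.38 = 32.946 → 33
G = 255 × (1-M) × (1-K) = 255 × 0.96 × 0.38 = 93.024 → 93
B = 255 × (1-Y) × (1-K) = 255 × 0.49 × 0.38 = 47.481 → 47
= RGB(33, 93, 47)


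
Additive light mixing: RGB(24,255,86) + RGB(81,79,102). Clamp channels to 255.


Additive: each channel = min(255, C₁+C₂)
R: 24+81 = 105 → 105
G: 255+79 = 334 → 255
B: 86+102 = 188 → 188
= RGB(105, 255, 188)


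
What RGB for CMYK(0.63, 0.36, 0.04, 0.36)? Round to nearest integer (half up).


R = 255 × (1-C) × (1-K) = 255 × 0.37 × 0.64 = 60.384 → 60
G = 255 × (1-M) × (1-K) = 255 × 0.64 × 0.64 = 104.448 → 104
B = 255 × (1-Y) × (1-K) = 255 × 0.96 × 0.64 = 156.672 → 157
= RGB(60, 104, 157)


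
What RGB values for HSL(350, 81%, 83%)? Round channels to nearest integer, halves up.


H=350°, S=0.81, L=0.83
C = (1-|2L-1|)×S = (1-|0.66|)×0.81 = 0.2754
H' = H/60 = 350/60 ≈ 5.8333; X = C×(1-|H' mod 2 - 1|) = 0.0459
m = L - C/2 = 0.83 - 0.1377 = 0.6923
Sector ⌊H'⌋ = 5 → (R',G',B') = (0.2754, 0.0, 0.0459)
RGB = ((R'+m)×255, (G'+m)×255, (B'+m)×255) = (246.7635, 176.5365, 188.241)
Round half up → RGB(247, 177, 188)


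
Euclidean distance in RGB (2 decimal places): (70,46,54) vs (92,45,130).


d = √[(R₁-R₂)² + (G₁-G₂)² + (B₁-B₂)²]
d = √[(70-92)² + (46-45)² + (54-130)²]
d = √[484 + 1 + 5776]
d = √6261
d ≈ 79.13


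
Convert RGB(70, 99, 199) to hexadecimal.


R = 70 → 46 (hex)
G = 99 → 63 (hex)
B = 199 → C7 (hex)
Hex = #4663C7


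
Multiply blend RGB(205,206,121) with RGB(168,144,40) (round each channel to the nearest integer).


Multiply: C = A×B/255, rounded to nearest integer
R: 205×168/255 = 34440/255 ≈ 135.059 → 135
G: 206×144/255 = 29664/255 ≈ 116.329 → 116
B: 121×40/255 = 4840/255 ≈ 18.980 → 19
= RGB(135, 116, 19)


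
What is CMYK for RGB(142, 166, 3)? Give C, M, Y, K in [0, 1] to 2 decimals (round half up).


R'=142/255≈0.5569, G'=166/255≈0.6510, B'=3/255≈0.0118
K = 1 - max(R',G',B') = 1 - 166/255 = 89/255 = 0.34901… → 0.35
(1-R'-K)/(1-K) simplifies to (max-R)/max with max = 166:
C = (166-142)/166 = 24/166 = 0.14457… → 0.14
M = (166-166)/166 = 0/166 = 0 → 0.00
Y = (166-3)/166 = 163/166 = 0.98192… → 0.98
= CMYK(0.14, 0.00, 0.98, 0.35)


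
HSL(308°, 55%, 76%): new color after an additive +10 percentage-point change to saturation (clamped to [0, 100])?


Original S = 55%
Adjustment = +10 percentage points
New S = 55 + (10) = 65
Clamp to [0, 100] → 65
= HSL(308°, 65%, 76%)


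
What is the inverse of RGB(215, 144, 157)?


Invert: (255-R, 255-G, 255-B)
R: 255-215 = 40
G: 255-144 = 111
B: 255-157 = 98
= RGB(40, 111, 98)


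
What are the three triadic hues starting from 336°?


Triadic: equally spaced at 120° intervals
H1 = 336°
H2 = (336 + 120) mod 360 = 96°
H3 = (336 + 240) mod 360 = 216°
Triadic = 336°, 96°, 216°


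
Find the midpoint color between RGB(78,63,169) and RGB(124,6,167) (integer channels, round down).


Midpoint: each channel = ⌊(C₁+C₂)/2⌋
R: ⌊(78+124)/2⌋ = 101
G: ⌊(63+6)/2⌋ = 34
B: ⌊(169+167)/2⌋ = 168
= RGB(101, 34, 168)


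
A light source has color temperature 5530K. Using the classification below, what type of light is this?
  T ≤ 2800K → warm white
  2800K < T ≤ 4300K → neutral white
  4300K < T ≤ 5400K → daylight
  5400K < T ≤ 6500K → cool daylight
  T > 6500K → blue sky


Temperature: 5530K
5400K < 5530K ≤ 6500K → cool daylight
Classification: cool daylight


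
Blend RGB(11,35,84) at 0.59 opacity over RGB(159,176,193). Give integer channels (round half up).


C = α×F + (1-α)×B, with 1-α = 0.41
R: 0.59×11 + 0.41×159 = 6.49 + 65.19 = 71.68 → 72
G: 0.59×35 + 0.41×176 = 20.65 + 72.16 = 92.81 → 93
B: 0.59×84 + 0.41×193 = 49.56 + 79.13 = 128.69 → 129
= RGB(72, 93, 129)


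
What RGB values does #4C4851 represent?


4C → 76 (R)
48 → 72 (G)
51 → 81 (B)
= RGB(76, 72, 81)


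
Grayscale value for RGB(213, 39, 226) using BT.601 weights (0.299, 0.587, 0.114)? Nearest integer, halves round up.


Gray = 0.299×R + 0.587×G + 0.114×B
Gray = 0.299×213 + 0.587×39 + 0.114×226
Gray = 63.687 + 22.893 + 25.764
Gray = 112.344 → round half up → 112
Gray = 112


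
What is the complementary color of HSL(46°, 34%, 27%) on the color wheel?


Complement = opposite side of color wheel = hue + 180°
H' = (46 + 180) mod 360 = 226°
S and L unchanged.
= HSL(226°, 34%, 27%)


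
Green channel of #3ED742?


Color: #3ED742
R = 3E = 62
G = D7 = 215
B = 42 = 66
Green = 215


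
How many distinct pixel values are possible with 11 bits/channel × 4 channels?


Total bits = 11 bits/channel × 4 channels = 44 bits
Distinct pixel values = 2^44
= 17,592,186,044,416 pixel values


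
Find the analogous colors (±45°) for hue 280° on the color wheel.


Base hue: 280°
Left analog: (280 - 45) mod 360 = 235°
Right analog: (280 + 45) mod 360 = 325°
Analogous hues = 235° and 325°


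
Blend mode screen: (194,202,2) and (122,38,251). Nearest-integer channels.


Screen: C = 255 - (255-A)×(255-B)/255, rounded to nearest integer
R: 255 - (255-194)×(255-122)/255 = 255 - 8113/255 ≈ 255 - 31.816 = 223.184 → 223
G: 255 - (255-202)×(255-38)/255 = 255 - 11501/255 ≈ 255 - 45.102 = 209.898 → 210
B: 255 - (255-2)×(255-251)/255 = 255 - 1012/255 ≈ 255 - 3.969 = 251.031 → 251
= RGB(223, 210, 251)


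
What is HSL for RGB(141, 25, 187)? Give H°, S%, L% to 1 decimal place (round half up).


Normalize: R'=141/255≈0.5529, G'=25/255≈0.0980, B'=187/255≈0.7333
Max=187/255, Min=25/255, Δ=Max-Min=162/255
L = (Max+Min)/2 = (187+25)/510 = 212/510 = 0.41568… → L = 41.6%
L ≤ 0.5 → S = Δ/(Max+Min) = 162/(187+25) = 162/212 = 0.76415… → S = 76.4%
(the 1/255 factors cancel in S and H, so raw channel differences can be used)
Max is B' → H = 60 × ((R-G)/Δ + 4) = 60 × ((141-25)/162 + 4)
  116/162 + 4 = 0.7160… + 4 = 4.7160…
  H = 60 × 4.7160… = 282.962…° → H = 283.0°
= HSL(283.0°, 76.4%, 41.6%)


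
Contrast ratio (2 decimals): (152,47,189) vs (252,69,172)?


Linearize each sRGB channel c=v/255: c/12.92 if c ≤ 0.04045 else ((c+0.055)/1.055)^2.4
L = 0.2126×R_lin + 0.7152×G_lin + 0.0722×B_lin
Color 1 (152,47,189):
  R=152: 152/255≈0.5961 > 0.04045 → ((0.5961+0.055)/1.055)^2.4 ≈ 0.31399
  G=47: 47/255≈0.1843 > 0.04045 → ((0.1843+0.055)/1.055)^2.4 ≈ 0.02843
  B=189: 189/255≈0.7412 > 0.04045 → ((0.7412+0.055)/1.055)^2.4 ≈ 0.50888
  L1 = 0.2126×0.31399 + 0.7152×0.02843 + 0.0722×0.50888 ≈ 0.12383
Color 2 (252,69,172):
  R=252: 252/255≈0.9882 > 0.04045 → ((0.9882+0.055)/1.055)^2.4 ≈ 0.97345
  G=69: 69/255≈0.2706 > 0.04045 → ((0.2706+0.055)/1.055)^2.4 ≈ 0.05951
  B=172: 172/255≈0.6745 > 0.04045 → ((0.6745+0.055)/1.055)^2.4 ≈ 0.41254
  L2 = 0.2126×0.97345 + 0.7152×0.05951 + 0.0722×0.41254 ≈ 0.27930
Lighter = 0.27930, Darker = 0.12383
Ratio = (L_lighter + 0.05) / (L_darker + 0.05)
Ratio = (0.27930 + 0.05) / (0.12383 + 0.05) = 0.32930 / 0.17383 ≈ 1.8944
Ratio ≈ 1.89:1


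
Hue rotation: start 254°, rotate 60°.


New hue = (H + rotation) mod 360
New hue = (254 + 60) mod 360
= 314 mod 360
= 314°


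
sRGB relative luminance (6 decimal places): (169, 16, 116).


Linearize each channel (sRGB transfer function): c = v/255; c_lin = c/12.92 if c ≤ 0.04045, else ((c+0.055)/1.055)^2.4
  R: 169/255 ≈ 0.662745 > 0.04045 → ((0.662745+0.055)/1.055)^2.4 ≈ 0.396755
  G: 16/255 ≈ 0.062745 > 0.04045 → ((0.062745+0.055)/1.055)^2.4 ≈ 0.005182
  B: 116/255 ≈ 0.454902 > 0.04045 → ((0.454902+0.055)/1.055)^2.4 ≈ 0.174647
R_lin = 0.396755, G_lin = 0.005182, B_lin = 0.174647
L = 0.2126×R + 0.7152×G + 0.0722×B
L = 0.2126×0.396755 + 0.7152×0.005182 + 0.0722×0.174647
L ≈ 0.100666


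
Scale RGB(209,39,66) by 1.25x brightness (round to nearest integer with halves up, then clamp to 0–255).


Multiply each channel by 1.25, round half up, clamp to [0, 255]
R: 209×1.25 = 261.25 → round → 261 → clamp → 255
G: 39×1.25 = 48.75 → round → 49
B: 66×1.25 = 82.5 → round → 83
= RGB(255, 49, 83)


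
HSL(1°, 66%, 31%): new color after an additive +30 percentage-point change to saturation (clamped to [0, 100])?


Original S = 66%
Adjustment = +30 percentage points
New S = 66 + (30) = 96
Clamp to [0, 100] → 96
= HSL(1°, 96%, 31%)


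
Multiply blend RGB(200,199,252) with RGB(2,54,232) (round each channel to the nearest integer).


Multiply: C = A×B/255, rounded to nearest integer
R: 200×2/255 = 400/255 ≈ 1.569 → 2
G: 199×54/255 = 10746/255 ≈ 42.141 → 42
B: 252×232/255 = 58464/255 ≈ 229.271 → 229
= RGB(2, 42, 229)


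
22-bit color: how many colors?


Colors = 2^bits = 2^22
= 4,194,304 colors


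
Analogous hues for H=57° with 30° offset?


Base hue: 57°
Left analog: (57 - 30) mod 360 = 27°
Right analog: (57 + 30) mod 360 = 87°
Analogous hues = 27° and 87°


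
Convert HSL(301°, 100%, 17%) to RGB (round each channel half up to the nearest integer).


H=301°, S=1.00, L=0.17
C = (1-|2L-1|)×S = (1-|-0.66|)×1.00 = 0.34
H' = H/60 = 301/60 ≈ 5.0167; X = C×(1-|H' mod 2 - 1|) ≈ 0.3343
m = L - C/2 = 0.17 - 0.17 = 0
Sector ⌊H'⌋ = 5 → (R',G',B') = (0.34, 0.0, ≈0.3343)
RGB = ((R'+m)×255, (G'+m)×255, (B'+m)×255) = (86.7, 0.0, 85.255)
Round half up → RGB(87, 0, 85)


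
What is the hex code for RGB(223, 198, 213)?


R = 223 → DF (hex)
G = 198 → C6 (hex)
B = 213 → D5 (hex)
Hex = #DFC6D5


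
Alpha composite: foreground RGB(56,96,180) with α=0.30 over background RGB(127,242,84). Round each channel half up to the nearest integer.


C = α×F + (1-α)×B, with 1-α = 0.70
R: 0.30×56 + 0.70×127 = 16.80 + 88.90 = 105.70 → 106
G: 0.30×96 + 0.70×242 = 28.80 + 169.40 = 198.20 → 198
B: 0.30×180 + 0.70×84 = 54.00 + 58.80 = 112.80 → 113
= RGB(106, 198, 113)


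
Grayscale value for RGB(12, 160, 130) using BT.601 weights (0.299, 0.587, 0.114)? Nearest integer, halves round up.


Gray = 0.299×R + 0.587×G + 0.114×B
Gray = 0.299×12 + 0.587×160 + 0.114×130
Gray = 3.588 + 93.920 + 14.820
Gray = 112.328 → round half up → 112
Gray = 112


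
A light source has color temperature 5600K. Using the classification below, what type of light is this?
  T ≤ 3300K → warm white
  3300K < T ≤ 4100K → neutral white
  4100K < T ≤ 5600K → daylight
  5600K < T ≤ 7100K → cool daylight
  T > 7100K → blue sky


Temperature: 5600K
4100K < 5600K ≤ 5600K → daylight
Classification: daylight


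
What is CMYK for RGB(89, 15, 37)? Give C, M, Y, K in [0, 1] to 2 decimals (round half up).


R'=89/255≈0.3490, G'=15/255≈0.0588, B'=37/255≈0.1451
K = 1 - max(R',G',B') = 1 - 89/255 = 166/255 = 0.65098… → 0.65
(1-R'-K)/(1-K) simplifies to (max-R)/max with max = 89:
C = (89-89)/89 = 0/89 = 0 → 0.00
M = (89-15)/89 = 74/89 = 0.83146… → 0.83
Y = (89-37)/89 = 52/89 = 0.58426… → 0.58
= CMYK(0.00, 0.83, 0.58, 0.65)


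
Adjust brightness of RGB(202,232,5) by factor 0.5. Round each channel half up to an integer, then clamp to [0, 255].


Multiply each channel by 0.5, round half up, clamp to [0, 255]
R: 202×0.5 = 101
G: 232×0.5 = 116
B: 5×0.5 = 2.5 → round → 3
= RGB(101, 116, 3)


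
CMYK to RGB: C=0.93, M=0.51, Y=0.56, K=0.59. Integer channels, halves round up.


R = 255 × (1-C) × (1-K) = 255 × 0.07 × 0.41 = 7.3185 → 7
G = 255 × (1-M) × (1-K) = 255 × 0.49 × 0.41 = 51.2295 → 51
B = 255 × (1-Y) × (1-K) = 255 × 0.44 × 0.41 = 46.002 → 46
= RGB(7, 51, 46)


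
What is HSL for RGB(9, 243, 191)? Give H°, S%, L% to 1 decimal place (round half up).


Normalize: R'=9/255≈0.0353, G'=243/255≈0.9529, B'=191/255≈0.7490
Max=243/255, Min=9/255, Δ=Max-Min=234/255
L = (Max+Min)/2 = (243+9)/510 = 252/510 = 0.49411… → L = 49.4%
L ≤ 0.5 → S = Δ/(Max+Min) = 234/(243+9) = 234/252 = 0.92857… → S = 92.9%
(the 1/255 factors cancel in S and H, so raw channel differences can be used)
Max is G' → H = 60 × ((B-R)/Δ + 2) = 60 × ((191-9)/234 + 2)
  182/234 + 2 = 0.7777… + 2 = 2.7777…
  H = 60 × 2.7777… = 166.666…° → H = 166.7°
= HSL(166.7°, 92.9%, 49.4%)


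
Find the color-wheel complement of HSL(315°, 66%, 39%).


Complement = opposite side of color wheel = hue + 180°
H' = (315 + 180) mod 360 = 135°
S and L unchanged.
= HSL(135°, 66%, 39%)


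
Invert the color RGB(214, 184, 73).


Invert: (255-R, 255-G, 255-B)
R: 255-214 = 41
G: 255-184 = 71
B: 255-73 = 182
= RGB(41, 71, 182)


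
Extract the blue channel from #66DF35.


Color: #66DF35
R = 66 = 102
G = DF = 223
B = 35 = 53
Blue = 53


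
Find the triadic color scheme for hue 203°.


Triadic: equally spaced at 120° intervals
H1 = 203°
H2 = (203 + 120) mod 360 = 323°
H3 = (203 + 240) mod 360 = 83°
Triadic = 203°, 323°, 83°


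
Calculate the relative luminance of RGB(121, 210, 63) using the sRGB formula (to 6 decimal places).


Linearize each channel (sRGB transfer function): c = v/255; c_lin = c/12.92 if c ≤ 0.04045, else ((c+0.055)/1.055)^2.4
  R: 121/255 ≈ 0.474510 > 0.04045 → ((0.474510+0.055)/1.055)^2.4 ≈ 0.191202
  G: 210/255 ≈ 0.823529 > 0.04045 → ((0.823529+0.055)/1.055)^2.4 ≈ 0.644480
  B: 63/255 ≈ 0.247059 > 0.04045 → ((0.247059+0.055)/1.055)^2.4 ≈ 0.049707
R_lin = 0.191202, G_lin = 0.644480, B_lin = 0.049707
L = 0.2126×R + 0.7152×G + 0.0722×B
L = 0.2126×0.191202 + 0.7152×0.644480 + 0.0722×0.049707
L ≈ 0.505170


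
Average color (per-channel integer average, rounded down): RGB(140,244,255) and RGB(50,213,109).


Midpoint: each channel = ⌊(C₁+C₂)/2⌋
R: ⌊(140+50)/2⌋ = 95
G: ⌊(244+213)/2⌋ = 228
B: ⌊(255+109)/2⌋ = 182
= RGB(95, 228, 182)


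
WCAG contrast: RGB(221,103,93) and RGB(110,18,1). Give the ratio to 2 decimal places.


Linearize each sRGB channel c=v/255: c/12.92 if c ≤ 0.04045 else ((c+0.055)/1.055)^2.4
L = 0.2126×R_lin + 0.7152×G_lin + 0.0722×B_lin
Color 1 (221,103,93):
  R=221: 221/255≈0.8667 > 0.04045 → ((0.8667+0.055)/1.055)^2.4 ≈ 0.72306
  G=103: 103/255≈0.4039 > 0.04045 → ((0.4039+0.055)/1.055)^2.4 ≈ 0.13563
  B=93: 93/255≈0.3647 > 0.04045 → ((0.3647+0.055)/1.055)^2.4 ≈ 0.10946
  L1 = 0.2126×0.72306 + 0.7152×0.13563 + 0.0722×0.10946 ≈ 0.25863
Color 2 (110,18,1):
  R=110: 110/255≈0.4314 > 0.04045 → ((0.4314+0.055)/1.055)^2.4 ≈ 0.15593
  G=18: 18/255≈0.0706 > 0.04045 → ((0.0706+0.055)/1.055)^2.4 ≈ 0.00605
  B=1: 1/255≈0.0039 ≤ 0.04045 → 0.0039/12.92 ≈ 0.00030
  L2 = 0.2126×0.15593 + 0.7152×0.00605 + 0.0722×0.00030 ≈ 0.03750
Lighter = 0.25863, Darker = 0.03750
Ratio = (L_lighter + 0.05) / (L_darker + 0.05)
Ratio = (0.25863 + 0.05) / (0.03750 + 0.05) = 0.30863 / 0.08750 ≈ 3.5273
Ratio ≈ 3.53:1


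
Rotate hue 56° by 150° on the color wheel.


New hue = (H + rotation) mod 360
New hue = (56 + 150) mod 360
= 206 mod 360
= 206°


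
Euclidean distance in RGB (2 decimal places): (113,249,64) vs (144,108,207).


d = √[(R₁-R₂)² + (G₁-G₂)² + (B₁-B₂)²]
d = √[(113-144)² + (249-108)² + (64-207)²]
d = √[961 + 19881 + 20449]
d = √41291
d ≈ 203.20


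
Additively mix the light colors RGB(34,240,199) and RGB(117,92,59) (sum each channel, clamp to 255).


Additive: each channel = min(255, C₁+C₂)
R: 34+117 = 151 → 151
G: 240+92 = 332 → 255
B: 199+59 = 258 → 255
= RGB(151, 255, 255)


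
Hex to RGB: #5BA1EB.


5B → 91 (R)
A1 → 161 (G)
EB → 235 (B)
= RGB(91, 161, 235)


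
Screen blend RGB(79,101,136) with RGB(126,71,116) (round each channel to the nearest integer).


Screen: C = 255 - (255-A)×(255-B)/255, rounded to nearest integer
R: 255 - (255-79)×(255-126)/255 = 255 - 22704/255 ≈ 255 - 89.035 = 165.965 → 166
G: 255 - (255-101)×(255-71)/255 = 255 - 28336/255 ≈ 255 - 111.122 = 143.878 → 144
B: 255 - (255-136)×(255-116)/255 = 255 - 16541/255 ≈ 255 - 64.867 = 190.133 → 190
= RGB(166, 144, 190)


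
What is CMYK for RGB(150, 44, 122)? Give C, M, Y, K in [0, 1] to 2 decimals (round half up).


R'=150/255≈0.5882, G'=44/255≈0.1725, B'=122/255≈0.4784
K = 1 - max(R',G',B') = 1 - 150/255 = 105/255 = 0.41176… → 0.41
(1-R'-K)/(1-K) simplifies to (max-R)/max with max = 150:
C = (150-150)/150 = 0/150 = 0 → 0.00
M = (150-44)/150 = 106/150 = 0.70666… → 0.71
Y = (150-122)/150 = 28/150 = 0.18666… → 0.19
= CMYK(0.00, 0.71, 0.19, 0.41)


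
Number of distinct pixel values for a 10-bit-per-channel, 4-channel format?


Total bits = 10 bits/channel × 4 channels = 40 bits
Distinct pixel values = 2^40
= 1,099,511,627,776 pixel values


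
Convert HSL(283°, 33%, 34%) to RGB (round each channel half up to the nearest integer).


H=283°, S=0.33, L=0.34
C = (1-|2L-1|)×S = (1-|-0.32|)×0.33 = 0.2244
H' = H/60 = 283/60 ≈ 4.7167; X = C×(1-|H' mod 2 - 1|) = 0.16082
m = L - C/2 = 0.34 - 0.1122 = 0.2278
Sector ⌊H'⌋ = 4 → (R',G',B') = (0.16082, 0.0, 0.2244)
RGB = ((R'+m)×255, (G'+m)×255, (B'+m)×255) = (99.0981, 58.089, 115.311)
Round half up → RGB(99, 58, 115)


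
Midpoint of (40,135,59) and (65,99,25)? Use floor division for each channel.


Midpoint: each channel = ⌊(C₁+C₂)/2⌋
R: ⌊(40+65)/2⌋ = 52
G: ⌊(135+99)/2⌋ = 117
B: ⌊(59+25)/2⌋ = 42
= RGB(52, 117, 42)


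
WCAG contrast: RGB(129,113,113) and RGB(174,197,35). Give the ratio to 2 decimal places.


Linearize each sRGB channel c=v/255: c/12.92 if c ≤ 0.04045 else ((c+0.055)/1.055)^2.4
L = 0.2126×R_lin + 0.7152×G_lin + 0.0722×B_lin
Color 1 (129,113,113):
  R=129: 129/255≈0.5059 > 0.04045 → ((0.5059+0.055)/1.055)^2.4 ≈ 0.21953
  G=113: 113/255≈0.4431 > 0.04045 → ((0.4431+0.055)/1.055)^2.4 ≈ 0.16513
  B=113: 113/255≈0.4431 > 0.04045 → ((0.4431+0.055)/1.055)^2.4 ≈ 0.16513
  L1 = 0.2126×0.21953 + 0.7152×0.16513 + 0.0722×0.16513 ≈ 0.17670
Color 2 (174,197,35):
  R=174: 174/255≈0.6824 > 0.04045 → ((0.6824+0.055)/1.055)^2.4 ≈ 0.42327
  G=197: 197/255≈0.7725 > 0.04045 → ((0.7725+0.055)/1.055)^2.4 ≈ 0.55834
  B=35: 35/255≈0.1373 > 0.04045 → ((0.1373+0.055)/1.055)^2.4 ≈ 0.01681
  L2 = 0.2126×0.42327 + 0.7152×0.55834 + 0.0722×0.01681 ≈ 0.49053
Lighter = 0.49053, Darker = 0.17670
Ratio = (L_lighter + 0.05) / (L_darker + 0.05)
Ratio = (0.49053 + 0.05) / (0.17670 + 0.05) = 0.54053 / 0.22670 ≈ 2.3844
Ratio ≈ 2.38:1


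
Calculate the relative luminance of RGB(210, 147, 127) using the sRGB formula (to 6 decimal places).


Linearize each channel (sRGB transfer function): c = v/255; c_lin = c/12.92 if c ≤ 0.04045, else ((c+0.055)/1.055)^2.4
  R: 210/255 ≈ 0.823529 > 0.04045 → ((0.823529+0.055)/1.055)^2.4 ≈ 0.644480
  G: 147/255 ≈ 0.576471 > 0.04045 → ((0.576471+0.055)/1.055)^2.4 ≈ 0.291771
  B: 127/255 ≈ 0.498039 > 0.04045 → ((0.498039+0.055)/1.055)^2.4 ≈ 0.212231
R_lin = 0.644480, G_lin = 0.291771, B_lin = 0.212231
L = 0.2126×R + 0.7152×G + 0.0722×B
L = 0.2126×0.644480 + 0.7152×0.291771 + 0.0722×0.212231
L ≈ 0.361014


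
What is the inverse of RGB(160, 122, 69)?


Invert: (255-R, 255-G, 255-B)
R: 255-160 = 95
G: 255-122 = 133
B: 255-69 = 186
= RGB(95, 133, 186)


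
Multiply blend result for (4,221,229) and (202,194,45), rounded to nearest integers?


Multiply: C = A×B/255, rounded to nearest integer
R: 4×202/255 = 808/255 ≈ 3.169 → 3
G: 221×194/255 = 42874/255 ≈ 168.133 → 168
B: 229×45/255 = 10305/255 ≈ 40.412 → 40
= RGB(3, 168, 40)


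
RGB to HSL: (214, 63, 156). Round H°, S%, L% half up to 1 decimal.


Normalize: R'=214/255≈0.8392, G'=63/255≈0.2471, B'=156/255≈0.6118
Max=214/255, Min=63/255, Δ=Max-Min=151/255
L = (Max+Min)/2 = (214+63)/510 = 277/510 = 0.54313… → L = 54.3%
L > 0.5 → S = Δ/(2-Max-Min) = 151/(510-214-63) = 151/233 = 0.64806… → S = 64.8%
(the 1/255 factors cancel in S and H, so raw channel differences can be used)
Max is R' → H = 60 × (((G-B)/Δ) mod 6) = 60 × (((63-156)/151) mod 6)
  (-93)/151 = -0.6158…; negative, so add 6 → 5.3841…
  H = 60 × 5.3841… = 323.046…° → H = 323.0°
= HSL(323.0°, 64.8%, 54.3%)


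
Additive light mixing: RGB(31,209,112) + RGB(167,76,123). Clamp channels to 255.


Additive: each channel = min(255, C₁+C₂)
R: 31+167 = 198 → 198
G: 209+76 = 285 → 255
B: 112+123 = 235 → 235
= RGB(198, 255, 235)


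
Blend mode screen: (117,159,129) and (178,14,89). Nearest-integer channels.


Screen: C = 255 - (255-A)×(255-B)/255, rounded to nearest integer
R: 255 - (255-117)×(255-178)/255 = 255 - 10626/255 ≈ 255 - 41.671 = 213.329 → 213
G: 255 - (255-159)×(255-14)/255 = 255 - 23136/255 ≈ 255 - 90.729 = 164.271 → 164
B: 255 - (255-129)×(255-89)/255 = 255 - 20916/255 ≈ 255 - 82.024 = 172.976 → 173
= RGB(213, 164, 173)


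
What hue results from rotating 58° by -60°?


New hue = (H + rotation) mod 360
New hue = (58 -60) mod 360
= -2 mod 360
= 358°


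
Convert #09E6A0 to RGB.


09 → 9 (R)
E6 → 230 (G)
A0 → 160 (B)
= RGB(9, 230, 160)


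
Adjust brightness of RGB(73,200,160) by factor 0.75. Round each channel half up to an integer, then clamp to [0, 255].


Multiply each channel by 0.75, round half up, clamp to [0, 255]
R: 73×0.75 = 54.75 → round → 55
G: 200×0.75 = 150
B: 160×0.75 = 120
= RGB(55, 150, 120)


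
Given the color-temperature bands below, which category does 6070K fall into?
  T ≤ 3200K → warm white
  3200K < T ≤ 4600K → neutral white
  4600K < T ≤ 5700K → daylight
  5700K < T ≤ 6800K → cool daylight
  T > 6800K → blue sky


Temperature: 6070K
5700K < 6070K ≤ 6800K → cool daylight
Classification: cool daylight


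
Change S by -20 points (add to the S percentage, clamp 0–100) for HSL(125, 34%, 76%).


Original S = 34%
Adjustment = -20 percentage points
New S = 34 + (-20) = 14
Clamp to [0, 100] → 14
= HSL(125°, 14%, 76%)


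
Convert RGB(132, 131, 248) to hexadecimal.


R = 132 → 84 (hex)
G = 131 → 83 (hex)
B = 248 → F8 (hex)
Hex = #8483F8


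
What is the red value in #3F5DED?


Color: #3F5DED
R = 3F = 63
G = 5D = 93
B = ED = 237
Red = 63


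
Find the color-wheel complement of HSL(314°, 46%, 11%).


Complement = opposite side of color wheel = hue + 180°
H' = (314 + 180) mod 360 = 134°
S and L unchanged.
= HSL(134°, 46%, 11%)


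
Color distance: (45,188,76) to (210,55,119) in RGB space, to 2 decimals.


d = √[(R₁-R₂)² + (G₁-G₂)² + (B₁-B₂)²]
d = √[(45-210)² + (188-55)² + (76-119)²]
d = √[27225 + 17689 + 1849]
d = √46763
d ≈ 216.25


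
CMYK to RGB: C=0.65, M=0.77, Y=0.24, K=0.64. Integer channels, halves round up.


R = 255 × (1-C) × (1-K) = 255 × 0.35 × 0.36 = 32.13 → 32
G = 255 × (1-M) × (1-K) = 255 × 0.23 × 0.36 = 21.114 → 21
B = 255 × (1-Y) × (1-K) = 255 × 0.76 × 0.36 = 69.768 → 70
= RGB(32, 21, 70)


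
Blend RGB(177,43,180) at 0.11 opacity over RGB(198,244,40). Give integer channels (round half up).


C = α×F + (1-α)×B, with 1-α = 0.89
R: 0.11×177 + 0.89×198 = 19.47 + 176.22 = 195.69 → 196
G: 0.11×43 + 0.89×244 = 4.73 + 217.16 = 221.89 → 222
B: 0.11×180 + 0.89×40 = 19.80 + 35.60 = 55.40 → 55
= RGB(196, 222, 55)


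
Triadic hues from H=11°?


Triadic: equally spaced at 120° intervals
H1 = 11°
H2 = (11 + 120) mod 360 = 131°
H3 = (11 + 240) mod 360 = 251°
Triadic = 11°, 131°, 251°


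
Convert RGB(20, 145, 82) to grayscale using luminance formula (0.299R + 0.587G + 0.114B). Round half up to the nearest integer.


Gray = 0.299×R + 0.587×G + 0.114×B
Gray = 0.299×20 + 0.587×145 + 0.114×82
Gray = 5.980 + 85.115 + 9.348
Gray = 100.443 → round half up → 100
Gray = 100


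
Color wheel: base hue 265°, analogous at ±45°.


Base hue: 265°
Left analog: (265 - 45) mod 360 = 220°
Right analog: (265 + 45) mod 360 = 310°
Analogous hues = 220° and 310°


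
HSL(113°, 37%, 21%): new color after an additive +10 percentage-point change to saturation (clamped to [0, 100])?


Original S = 37%
Adjustment = +10 percentage points
New S = 37 + (10) = 47
Clamp to [0, 100] → 47
= HSL(113°, 47%, 21%)


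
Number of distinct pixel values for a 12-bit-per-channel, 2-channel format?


Total bits = 12 bits/channel × 2 channels = 24 bits
Distinct pixel values = 2^24
= 16,777,216 pixel values


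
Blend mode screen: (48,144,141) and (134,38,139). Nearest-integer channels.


Screen: C = 255 - (255-A)×(255-B)/255, rounded to nearest integer
R: 255 - (255-48)×(255-134)/255 = 255 - 25047/255 ≈ 255 - 98.224 = 156.776 → 157
G: 255 - (255-144)×(255-38)/255 = 255 - 24087/255 ≈ 255 - 94.459 = 160.541 → 161
B: 255 - (255-141)×(255-139)/255 = 255 - 13224/255 ≈ 255 - 51.859 = 203.141 → 203
= RGB(157, 161, 203)


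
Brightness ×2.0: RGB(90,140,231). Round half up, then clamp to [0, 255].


Multiply each channel by 2.0, round half up, clamp to [0, 255]
R: 90×2.0 = 180
G: 140×2.0 = 280 → clamp → 255
B: 231×2.0 = 462 → clamp → 255
= RGB(180, 255, 255)


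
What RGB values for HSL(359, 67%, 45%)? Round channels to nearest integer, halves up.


H=359°, S=0.67, L=0.45
C = (1-|2L-1|)×S = (1-|-0.10|)×0.67 = 0.603
H' = H/60 = 359/60 ≈ 5.9833; X = C×(1-|H' mod 2 - 1|) = 0.01005
m = L - C/2 = 0.45 - 0.3015 = 0.1485
Sector ⌊H'⌋ = 5 → (R',G',B') = (0.603, 0.0, 0.01005)
RGB = ((R'+m)×255, (G'+m)×255, (B'+m)×255) = (191.6325, 37.8675, 40.43025)
Round half up → RGB(192, 38, 40)


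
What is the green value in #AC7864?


Color: #AC7864
R = AC = 172
G = 78 = 120
B = 64 = 100
Green = 120


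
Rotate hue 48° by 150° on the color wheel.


New hue = (H + rotation) mod 360
New hue = (48 + 150) mod 360
= 198 mod 360
= 198°


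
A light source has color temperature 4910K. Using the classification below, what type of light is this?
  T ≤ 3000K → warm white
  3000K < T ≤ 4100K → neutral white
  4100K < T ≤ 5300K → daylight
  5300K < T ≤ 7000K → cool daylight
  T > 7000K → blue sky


Temperature: 4910K
4100K < 4910K ≤ 5300K → daylight
Classification: daylight


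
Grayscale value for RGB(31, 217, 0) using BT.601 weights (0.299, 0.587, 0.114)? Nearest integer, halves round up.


Gray = 0.299×R + 0.587×G + 0.114×B
Gray = 0.299×31 + 0.587×217 + 0.114×0
Gray = 9.269 + 127.379 + 0.000
Gray = 136.648 → round half up → 137
Gray = 137


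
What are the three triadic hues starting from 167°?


Triadic: equally spaced at 120° intervals
H1 = 167°
H2 = (167 + 120) mod 360 = 287°
H3 = (167 + 240) mod 360 = 47°
Triadic = 167°, 287°, 47°


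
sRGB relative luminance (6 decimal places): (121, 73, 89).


Linearize each channel (sRGB transfer function): c = v/255; c_lin = c/12.92 if c ≤ 0.04045, else ((c+0.055)/1.055)^2.4
  R: 121/255 ≈ 0.474510 > 0.04045 → ((0.474510+0.055)/1.055)^2.4 ≈ 0.191202
  G: 73/255 ≈ 0.286275 > 0.04045 → ((0.286275+0.055)/1.055)^2.4 ≈ 0.066626
  B: 89/255 ≈ 0.349020 > 0.04045 → ((0.349020+0.055)/1.055)^2.4 ≈ 0.099899
R_lin = 0.191202, G_lin = 0.066626, B_lin = 0.099899
L = 0.2126×R + 0.7152×G + 0.0722×B
L = 0.2126×0.191202 + 0.7152×0.066626 + 0.0722×0.099899
L ≈ 0.095513


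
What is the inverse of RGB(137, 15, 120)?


Invert: (255-R, 255-G, 255-B)
R: 255-137 = 118
G: 255-15 = 240
B: 255-120 = 135
= RGB(118, 240, 135)


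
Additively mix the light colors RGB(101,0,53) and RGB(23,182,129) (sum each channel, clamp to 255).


Additive: each channel = min(255, C₁+C₂)
R: 101+23 = 124 → 124
G: 0+182 = 182 → 182
B: 53+129 = 182 → 182
= RGB(124, 182, 182)


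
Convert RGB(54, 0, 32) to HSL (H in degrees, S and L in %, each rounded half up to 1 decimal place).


Normalize: R'=54/255≈0.2118, G'=0/255≈0.0000, B'=32/255≈0.1255
Max=54/255, Min=0/255, Δ=Max-Min=54/255
L = (Max+Min)/2 = (54+0)/510 = 54/510 = 0.10588… → L = 10.6%
L ≤ 0.5 → S = Δ/(Max+Min) = 54/(54+0) = 54/54 = 1 → S = 100.0%
(the 1/255 factors cancel in S and H, so raw channel differences can be used)
Max is R' → H = 60 × (((G-B)/Δ) mod 6) = 60 × (((0-32)/54) mod 6)
  (-32)/54 = -0.5925…; negative, so add 6 → 5.4074…
  H = 60 × 5.4074… = 324.444…° → H = 324.4°
= HSL(324.4°, 100.0%, 10.6%)


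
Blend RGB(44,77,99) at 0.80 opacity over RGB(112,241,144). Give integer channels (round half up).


C = α×F + (1-α)×B, with 1-α = 0.20
R: 0.80×44 + 0.20×112 = 35.20 + 22.40 = 57.60 → 58
G: 0.80×77 + 0.20×241 = 61.60 + 48.20 = 109.80 → 110
B: 0.80×99 + 0.20×144 = 79.20 + 28.80 = 108.00 → 108
= RGB(58, 110, 108)


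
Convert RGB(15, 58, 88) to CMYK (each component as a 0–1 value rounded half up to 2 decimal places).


R'=15/255≈0.0588, G'=58/255≈0.2275, B'=88/255≈0.3451
K = 1 - max(R',G',B') = 1 - 88/255 = 167/255 = 0.65490… → 0.65
(1-R'-K)/(1-K) simplifies to (max-R)/max with max = 88:
C = (88-15)/88 = 73/88 = 0.82954… → 0.83
M = (88-58)/88 = 30/88 = 0.34090… → 0.34
Y = (88-88)/88 = 0/88 = 0 → 0.00
= CMYK(0.83, 0.34, 0.00, 0.65)


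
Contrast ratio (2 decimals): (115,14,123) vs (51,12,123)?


Linearize each sRGB channel c=v/255: c/12.92 if c ≤ 0.04045 else ((c+0.055)/1.055)^2.4
L = 0.2126×R_lin + 0.7152×G_lin + 0.0722×B_lin
Color 1 (115,14,123):
  R=115: 115/255≈0.4510 > 0.04045 → ((0.4510+0.055)/1.055)^2.4 ≈ 0.17144
  G=14: 14/255≈0.0549 > 0.04045 → ((0.0549+0.055)/1.055)^2.4 ≈ 0.00439
  B=123: 123/255≈0.4824 > 0.04045 → ((0.4824+0.055)/1.055)^2.4 ≈ 0.19807
  L1 = 0.2126×0.17144 + 0.7152×0.00439 + 0.0722×0.19807 ≈ 0.05389
Color 2 (51,12,123):
  R=51: 51/255≈0.2000 > 0.04045 → ((0.2000+0.055)/1.055)^2.4 ≈ 0.03310
  G=12: 12/255≈0.0471 > 0.04045 → ((0.0471+0.055)/1.055)^2.4 ≈ 0.00368
  B=123: 123/255≈0.4824 > 0.04045 → ((0.4824+0.055)/1.055)^2.4 ≈ 0.19807
  L2 = 0.2126×0.03310 + 0.7152×0.00368 + 0.0722×0.19807 ≈ 0.02397
Lighter = 0.05389, Darker = 0.02397
Ratio = (L_lighter + 0.05) / (L_darker + 0.05)
Ratio = (0.05389 + 0.05) / (0.02397 + 0.05) = 0.10389 / 0.07397 ≈ 1.4045
Ratio ≈ 1.40:1


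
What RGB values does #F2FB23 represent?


F2 → 242 (R)
FB → 251 (G)
23 → 35 (B)
= RGB(242, 251, 35)


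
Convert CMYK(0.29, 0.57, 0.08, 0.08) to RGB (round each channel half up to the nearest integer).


R = 255 × (1-C) × (1-K) = 255 × 0.71 × 0.92 = 166.566 → 167
G = 255 × (1-M) × (1-K) = 255 × 0.43 × 0.92 = 100.878 → 101
B = 255 × (1-Y) × (1-K) = 255 × 0.92 × 0.92 = 215.832 → 216
= RGB(167, 101, 216)


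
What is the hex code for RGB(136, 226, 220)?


R = 136 → 88 (hex)
G = 226 → E2 (hex)
B = 220 → DC (hex)
Hex = #88E2DC


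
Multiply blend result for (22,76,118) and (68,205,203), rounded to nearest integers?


Multiply: C = A×B/255, rounded to nearest integer
R: 22×68/255 = 1496/255 ≈ 5.867 → 6
G: 76×205/255 = 15580/255 ≈ 61.098 → 61
B: 118×203/255 = 23954/255 ≈ 93.937 → 94
= RGB(6, 61, 94)


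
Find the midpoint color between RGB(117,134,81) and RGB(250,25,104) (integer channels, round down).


Midpoint: each channel = ⌊(C₁+C₂)/2⌋
R: ⌊(117+250)/2⌋ = 183
G: ⌊(134+25)/2⌋ = 79
B: ⌊(81+104)/2⌋ = 92
= RGB(183, 79, 92)


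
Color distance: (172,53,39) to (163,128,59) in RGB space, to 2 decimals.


d = √[(R₁-R₂)² + (G₁-G₂)² + (B₁-B₂)²]
d = √[(172-163)² + (53-128)² + (39-59)²]
d = √[81 + 5625 + 400]
d = √6106
d ≈ 78.14


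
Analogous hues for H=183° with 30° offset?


Base hue: 183°
Left analog: (183 - 30) mod 360 = 153°
Right analog: (183 + 30) mod 360 = 213°
Analogous hues = 153° and 213°


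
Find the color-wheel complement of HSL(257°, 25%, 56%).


Complement = opposite side of color wheel = hue + 180°
H' = (257 + 180) mod 360 = 77°
S and L unchanged.
= HSL(77°, 25%, 56%)


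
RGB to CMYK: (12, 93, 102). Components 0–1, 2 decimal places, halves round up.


R'=12/255≈0.0471, G'=93/255≈0.3647, B'=102/255≈0.4000
K = 1 - max(R',G',B') = 1 - 102/255 = 153/255 = 0.6 → 0.60
(1-R'-K)/(1-K) simplifies to (max-R)/max with max = 102:
C = (102-12)/102 = 90/102 = 0.88235… → 0.88
M = (102-93)/102 = 9/102 = 0.08823… → 0.09
Y = (102-102)/102 = 0/102 = 0 → 0.00
= CMYK(0.88, 0.09, 0.00, 0.60)


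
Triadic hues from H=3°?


Triadic: equally spaced at 120° intervals
H1 = 3°
H2 = (3 + 120) mod 360 = 123°
H3 = (3 + 240) mod 360 = 243°
Triadic = 3°, 123°, 243°


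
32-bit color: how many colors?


Colors = 2^bits = 2^32
= 4,294,967,296 colors


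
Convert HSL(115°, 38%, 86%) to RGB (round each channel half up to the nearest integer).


H=115°, S=0.38, L=0.86
C = (1-|2L-1|)×S = (1-|0.72|)×0.38 = 0.1064
H' = H/60 = 115/60 ≈ 1.9167; X = C×(1-|H' mod 2 - 1|) ≈ 0.0089
m = L - C/2 = 0.86 - 0.0532 = 0.8068
Sector ⌊H'⌋ = 1 → (R',G',B') = (≈0.0089, 0.1064, 0.0)
RGB = ((R'+m)×255, (G'+m)×255, (B'+m)×255) = (207.995, 232.866, 205.734)
Round half up → RGB(208, 233, 206)


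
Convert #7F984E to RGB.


7F → 127 (R)
98 → 152 (G)
4E → 78 (B)
= RGB(127, 152, 78)


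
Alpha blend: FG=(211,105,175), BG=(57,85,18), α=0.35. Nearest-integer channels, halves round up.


C = α×F + (1-α)×B, with 1-α = 0.65
R: 0.35×211 + 0.65×57 = 73.85 + 37.05 = 110.90 → 111
G: 0.35×105 + 0.65×85 = 36.75 + 55.25 = 92.00 → 92
B: 0.35×175 + 0.65×18 = 61.25 + 11.70 = 72.95 → 73
= RGB(111, 92, 73)


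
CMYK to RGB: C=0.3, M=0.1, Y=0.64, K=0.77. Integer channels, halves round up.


R = 255 × (1-C) × (1-K) = 255 × 0.70 × 0.23 = 41.055 → 41
G = 255 × (1-M) × (1-K) = 255 × 0.90 × 0.23 = 52.785 → 53
B = 255 × (1-Y) × (1-K) = 255 × 0.36 × 0.23 = 21.114 → 21
= RGB(41, 53, 21)


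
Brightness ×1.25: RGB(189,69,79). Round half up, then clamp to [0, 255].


Multiply each channel by 1.25, round half up, clamp to [0, 255]
R: 189×1.25 = 236.25 → round → 236
G: 69×1.25 = 86.25 → round → 86
B: 79×1.25 = 98.75 → round → 99
= RGB(236, 86, 99)


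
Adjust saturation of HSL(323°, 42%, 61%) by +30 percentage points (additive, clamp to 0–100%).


Original S = 42%
Adjustment = +30 percentage points
New S = 42 + (30) = 72
Clamp to [0, 100] → 72
= HSL(323°, 72%, 61%)


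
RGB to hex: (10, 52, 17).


R = 10 → 0A (hex)
G = 52 → 34 (hex)
B = 17 → 11 (hex)
Hex = #0A3411


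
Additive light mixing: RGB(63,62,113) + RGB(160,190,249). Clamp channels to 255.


Additive: each channel = min(255, C₁+C₂)
R: 63+160 = 223 → 223
G: 62+190 = 252 → 252
B: 113+249 = 362 → 255
= RGB(223, 252, 255)


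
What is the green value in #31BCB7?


Color: #31BCB7
R = 31 = 49
G = BC = 188
B = B7 = 183
Green = 188


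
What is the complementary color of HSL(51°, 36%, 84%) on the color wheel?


Complement = opposite side of color wheel = hue + 180°
H' = (51 + 180) mod 360 = 231°
S and L unchanged.
= HSL(231°, 36%, 84%)


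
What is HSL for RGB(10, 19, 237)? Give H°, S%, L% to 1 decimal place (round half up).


Normalize: R'=10/255≈0.0392, G'=19/255≈0.0745, B'=237/255≈0.9294
Max=237/255, Min=10/255, Δ=Max-Min=227/255
L = (Max+Min)/2 = (237+10)/510 = 247/510 = 0.48431… → L = 48.4%
L ≤ 0.5 → S = Δ/(Max+Min) = 227/(237+10) = 227/247 = 0.91902… → S = 91.9%
(the 1/255 factors cancel in S and H, so raw channel differences can be used)
Max is B' → H = 60 × ((R-G)/Δ + 4) = 60 × ((10-19)/227 + 4)
  -9/227 + 4 = -0.0396… + 4 = 3.9603…
  H = 60 × 3.9603… = 237.621…° → H = 237.6°
= HSL(237.6°, 91.9%, 48.4%)


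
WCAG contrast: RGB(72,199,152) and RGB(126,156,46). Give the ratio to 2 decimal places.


Linearize each sRGB channel c=v/255: c/12.92 if c ≤ 0.04045 else ((c+0.055)/1.055)^2.4
L = 0.2126×R_lin + 0.7152×G_lin + 0.0722×B_lin
Color 1 (72,199,152):
  R=72: 72/255≈0.2824 > 0.04045 → ((0.2824+0.055)/1.055)^2.4 ≈ 0.06480
  G=199: 199/255≈0.7804 > 0.04045 → ((0.7804+0.055)/1.055)^2.4 ≈ 0.57112
  B=152: 152/255≈0.5961 > 0.04045 → ((0.5961+0.055)/1.055)^2.4 ≈ 0.31399
  L1 = 0.2126×0.06480 + 0.7152×0.57112 + 0.0722×0.31399 ≈ 0.44492
Color 2 (126,156,46):
  R=126: 126/255≈0.4941 > 0.04045 → ((0.4941+0.055)/1.055)^2.4 ≈ 0.20864
  G=156: 156/255≈0.6118 > 0.04045 → ((0.6118+0.055)/1.055)^2.4 ≈ 0.33245
  B=46: 46/255≈0.1804 > 0.04045 → ((0.1804+0.055)/1.055)^2.4 ≈ 0.02732
  L2 = 0.2126×0.20864 + 0.7152×0.33245 + 0.0722×0.02732 ≈ 0.28410
Lighter = 0.44492, Darker = 0.28410
Ratio = (L_lighter + 0.05) / (L_darker + 0.05)
Ratio = (0.44492 + 0.05) / (0.28410 + 0.05) = 0.49492 / 0.33410 ≈ 1.4813
Ratio ≈ 1.48:1


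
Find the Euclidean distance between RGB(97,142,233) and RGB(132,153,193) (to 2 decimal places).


d = √[(R₁-R₂)² + (G₁-G₂)² + (B₁-B₂)²]
d = √[(97-132)² + (142-153)² + (233-193)²]
d = √[1225 + 121 + 1600]
d = √2946
d ≈ 54.28


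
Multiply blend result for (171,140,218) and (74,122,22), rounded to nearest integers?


Multiply: C = A×B/255, rounded to nearest integer
R: 171×74/255 = 12654/255 ≈ 49.624 → 50
G: 140×122/255 = 17080/255 ≈ 66.980 → 67
B: 218×22/255 = 4796/255 ≈ 18.808 → 19
= RGB(50, 67, 19)


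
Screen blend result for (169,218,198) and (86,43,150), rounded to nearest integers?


Screen: C = 255 - (255-A)×(255-B)/255, rounded to nearest integer
R: 255 - (255-169)×(255-86)/255 = 255 - 14534/255 ≈ 255 - 56.996 = 198.004 → 198
G: 255 - (255-218)×(255-43)/255 = 255 - 7844/255 ≈ 255 - 30.761 = 224.239 → 224
B: 255 - (255-198)×(255-150)/255 = 255 - 5985/255 ≈ 255 - 23.471 = 231.529 → 232
= RGB(198, 224, 232)


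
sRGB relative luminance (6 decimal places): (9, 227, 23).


Linearize each channel (sRGB transfer function): c = v/255; c_lin = c/12.92 if c ≤ 0.04045, else ((c+0.055)/1.055)^2.4
  R: 9/255 ≈ 0.035294 ≤ 0.04045 → 0.035294/12.92 ≈ 0.002732
  G: 227/255 ≈ 0.890196 > 0.04045 → ((0.890196+0.055)/1.055)^2.4 ≈ 0.768151
  B: 23/255 ≈ 0.090196 > 0.04045 → ((0.090196+0.055)/1.055)^2.4 ≈ 0.008568
R_lin = 0.002732, G_lin = 0.768151, B_lin = 0.008568
L = 0.2126×R + 0.7152×G + 0.0722×B
L = 0.2126×0.002732 + 0.7152×0.768151 + 0.0722×0.008568
L ≈ 0.550581
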